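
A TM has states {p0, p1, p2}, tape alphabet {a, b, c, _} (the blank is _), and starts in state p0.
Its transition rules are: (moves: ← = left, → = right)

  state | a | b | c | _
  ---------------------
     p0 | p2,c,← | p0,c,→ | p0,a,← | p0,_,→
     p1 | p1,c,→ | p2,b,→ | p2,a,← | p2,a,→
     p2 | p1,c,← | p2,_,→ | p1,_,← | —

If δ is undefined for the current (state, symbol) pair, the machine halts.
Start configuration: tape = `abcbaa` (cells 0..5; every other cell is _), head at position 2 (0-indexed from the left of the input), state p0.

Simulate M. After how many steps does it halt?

p0 | _ab[c]baa   read c → write a, move ←, go to p0
p0 | _a[b]abaa   read b → write c, move →, go to p0
p0 | _ac[a]baa   read a → write c, move ←, go to p2
p2 | _a[c]cbaa   read c → write _, move ←, go to p1
p1 | _[a]_cbaa   read a → write c, move →, go to p1
p1 | _c[_]cbaa   read _ → write a, move →, go to p2
p2 | _ca[c]baa   read c → write _, move ←, go to p1
p1 | _c[a]_baa   read a → write c, move →, go to p1
p1 | _cc[_]baa   read _ → write a, move →, go to p2
p2 | _cca[b]aa   read b → write _, move →, go to p2
p2 | _cca_[a]a   read a → write c, move ←, go to p1
p1 | _cca[_]ca   read _ → write a, move →, go to p2
p2 | _ccaa[c]a   read c → write _, move ←, go to p1
p1 | _cca[a]_a   read a → write c, move →, go to p1
p1 | _ccac[_]a   read _ → write a, move →, go to p2
p2 | _ccaca[a]   read a → write c, move ←, go to p1
p1 | _ccac[a]c   read a → write c, move →, go to p1
p1 | _ccacc[c]   read c → write a, move ←, go to p2
p2 | _ccac[c]a   read c → write _, move ←, go to p1
p1 | _cca[c]_a   read c → write a, move ←, go to p2
p2 | _cc[a]a_a   read a → write c, move ←, go to p1
p1 | _c[c]ca_a   read c → write a, move ←, go to p2
p2 | _[c]aca_a   read c → write _, move ←, go to p1
p1 | [_]_aca_a   read _ → write a, move →, go to p2
p2 | a[_]aca_a
M halts after 24 transitions.

24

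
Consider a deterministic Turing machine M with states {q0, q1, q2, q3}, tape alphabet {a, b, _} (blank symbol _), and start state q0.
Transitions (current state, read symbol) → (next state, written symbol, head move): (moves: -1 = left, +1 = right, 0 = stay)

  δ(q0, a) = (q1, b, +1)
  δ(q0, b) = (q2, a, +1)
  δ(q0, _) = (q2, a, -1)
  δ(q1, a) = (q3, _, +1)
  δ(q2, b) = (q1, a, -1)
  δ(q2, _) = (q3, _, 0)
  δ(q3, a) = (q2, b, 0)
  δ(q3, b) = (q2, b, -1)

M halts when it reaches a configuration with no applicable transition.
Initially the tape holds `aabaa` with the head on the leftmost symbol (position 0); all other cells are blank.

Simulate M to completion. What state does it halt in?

q3

q0 | [a]abaa   read a → write b, move +1, go to q1
q1 | b[a]baa   read a → write _, move +1, go to q3
q3 | b_[b]aa   read b → write b, move -1, go to q2
q2 | b[_]baa   read _ → write _, move 0, go to q3
q3 | b[_]baa
No transition is defined for (q3, _); M halts in state q3.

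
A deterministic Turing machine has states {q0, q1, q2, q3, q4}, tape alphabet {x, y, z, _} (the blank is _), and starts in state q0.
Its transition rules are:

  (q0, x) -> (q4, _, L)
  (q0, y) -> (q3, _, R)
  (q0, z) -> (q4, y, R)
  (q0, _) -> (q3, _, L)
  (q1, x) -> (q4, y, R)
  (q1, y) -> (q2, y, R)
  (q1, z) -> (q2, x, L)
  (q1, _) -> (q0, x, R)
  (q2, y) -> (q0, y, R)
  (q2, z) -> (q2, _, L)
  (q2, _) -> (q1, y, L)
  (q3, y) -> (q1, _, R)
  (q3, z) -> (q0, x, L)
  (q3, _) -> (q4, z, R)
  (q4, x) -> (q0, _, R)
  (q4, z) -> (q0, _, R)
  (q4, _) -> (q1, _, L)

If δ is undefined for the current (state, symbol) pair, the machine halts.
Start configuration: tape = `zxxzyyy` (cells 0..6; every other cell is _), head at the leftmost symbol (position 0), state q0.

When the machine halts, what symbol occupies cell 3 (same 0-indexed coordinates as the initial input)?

q0 | [z]xxzyyy   read z → write y, move R, go to q4
q4 | y[x]xzyyy   read x → write _, move R, go to q0
q0 | y_[x]zyyy   read x → write _, move L, go to q4
q4 | y[_]_zyyy   read _ → write _, move L, go to q1
q1 | [y]__zyyy   read y → write y, move R, go to q2
q2 | y[_]_zyyy   read _ → write y, move L, go to q1
q1 | [y]y_zyyy   read y → write y, move R, go to q2
q2 | y[y]_zyyy   read y → write y, move R, go to q0
q0 | yy[_]zyyy   read _ → write _, move L, go to q3
q3 | y[y]_zyyy   read y → write _, move R, go to q1
q1 | y_[_]zyyy   read _ → write x, move R, go to q0
q0 | y_x[z]yyy   read z → write y, move R, go to q4
q4 | y_xy[y]yy
Cell 3 holds y when M halts.

y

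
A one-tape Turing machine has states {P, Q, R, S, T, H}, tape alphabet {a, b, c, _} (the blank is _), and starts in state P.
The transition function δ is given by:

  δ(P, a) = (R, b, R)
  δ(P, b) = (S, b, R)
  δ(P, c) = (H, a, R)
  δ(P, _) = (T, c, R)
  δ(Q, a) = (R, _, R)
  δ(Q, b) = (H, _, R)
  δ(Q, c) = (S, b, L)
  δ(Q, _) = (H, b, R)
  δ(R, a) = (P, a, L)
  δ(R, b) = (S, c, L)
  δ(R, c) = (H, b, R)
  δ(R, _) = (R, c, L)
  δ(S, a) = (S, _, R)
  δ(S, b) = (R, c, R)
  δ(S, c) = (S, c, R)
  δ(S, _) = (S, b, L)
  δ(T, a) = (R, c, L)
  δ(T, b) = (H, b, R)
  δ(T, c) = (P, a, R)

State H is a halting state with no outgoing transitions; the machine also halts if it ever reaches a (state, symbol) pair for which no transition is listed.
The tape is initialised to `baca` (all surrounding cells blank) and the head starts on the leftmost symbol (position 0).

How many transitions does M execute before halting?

state=P head=0 tape=[b]aca___   (P,b)→(S,b,R)
state=S head=1 tape=b[a]ca___   (S,a)→(S,_,R)
state=S head=2 tape=b_[c]a___   (S,c)→(S,c,R)
state=S head=3 tape=b_c[a]___   (S,a)→(S,_,R)
state=S head=4 tape=b_c_[_]__   (S,_)→(S,b,L)
state=S head=3 tape=b_c[_]b__   (S,_)→(S,b,L)
state=S head=2 tape=b_[c]bb__   (S,c)→(S,c,R)
state=S head=3 tape=b_c[b]b__   (S,b)→(R,c,R)
state=R head=4 tape=b_cc[b]__   (R,b)→(S,c,L)
state=S head=3 tape=b_c[c]c__   (S,c)→(S,c,R)
state=S head=4 tape=b_cc[c]__   (S,c)→(S,c,R)
state=S head=5 tape=b_ccc[_]_   (S,_)→(S,b,L)
state=S head=4 tape=b_cc[c]b_   (S,c)→(S,c,R)
state=S head=5 tape=b_ccc[b]_   (S,b)→(R,c,R)
state=R head=6 tape=b_cccc[_]   (R,_)→(R,c,L)
state=R head=5 tape=b_ccc[c]c   (R,c)→(H,b,R)
state=H head=6 tape=b_cccb[c]
M halts after 16 transitions.

16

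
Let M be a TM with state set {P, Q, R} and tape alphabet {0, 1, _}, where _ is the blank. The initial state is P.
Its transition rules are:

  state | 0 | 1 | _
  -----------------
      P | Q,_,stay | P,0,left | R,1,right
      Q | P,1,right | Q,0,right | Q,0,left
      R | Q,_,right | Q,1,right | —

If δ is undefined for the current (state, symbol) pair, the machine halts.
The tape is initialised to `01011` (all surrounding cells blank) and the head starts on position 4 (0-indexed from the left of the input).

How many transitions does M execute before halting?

15

P | 0101[1]__   read 1 → write 0, move left, go to P
P | 010[1]0__   read 1 → write 0, move left, go to P
P | 01[0]00__   read 0 → write _, move stay, go to Q
Q | 01[_]00__   read _ → write 0, move left, go to Q
Q | 0[1]000__   read 1 → write 0, move right, go to Q
Q | 00[0]00__   read 0 → write 1, move right, go to P
P | 001[0]0__   read 0 → write _, move stay, go to Q
Q | 001[_]0__   read _ → write 0, move left, go to Q
Q | 00[1]00__   read 1 → write 0, move right, go to Q
Q | 000[0]0__   read 0 → write 1, move right, go to P
P | 0001[0]__   read 0 → write _, move stay, go to Q
Q | 0001[_]__   read _ → write 0, move left, go to Q
Q | 000[1]0__   read 1 → write 0, move right, go to Q
Q | 0000[0]__   read 0 → write 1, move right, go to P
P | 00001[_]_   read _ → write 1, move right, go to R
R | 000011[_]
M halts after 15 transitions.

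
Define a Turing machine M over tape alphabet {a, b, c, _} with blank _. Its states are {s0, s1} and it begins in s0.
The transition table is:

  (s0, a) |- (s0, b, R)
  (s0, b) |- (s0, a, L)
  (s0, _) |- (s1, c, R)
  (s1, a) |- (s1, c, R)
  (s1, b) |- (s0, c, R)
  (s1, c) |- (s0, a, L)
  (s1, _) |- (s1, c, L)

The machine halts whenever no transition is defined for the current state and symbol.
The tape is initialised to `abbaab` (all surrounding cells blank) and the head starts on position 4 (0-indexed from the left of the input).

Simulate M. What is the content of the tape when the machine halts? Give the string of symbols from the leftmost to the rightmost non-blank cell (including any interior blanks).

s0 | abba[a]b__   read a → write b, move R, go to s0
s0 | abbab[b]__   read b → write a, move L, go to s0
s0 | abba[b]a__   read b → write a, move L, go to s0
s0 | abb[a]aa__   read a → write b, move R, go to s0
s0 | abbb[a]a__   read a → write b, move R, go to s0
s0 | abbbb[a]__   read a → write b, move R, go to s0
s0 | abbbbb[_]_   read _ → write c, move R, go to s1
s1 | abbbbbc[_]   read _ → write c, move L, go to s1
s1 | abbbbb[c]c   read c → write a, move L, go to s0
s0 | abbbb[b]ac   read b → write a, move L, go to s0
s0 | abbb[b]aac   read b → write a, move L, go to s0
s0 | abb[b]aaac   read b → write a, move L, go to s0
s0 | ab[b]aaaac   read b → write a, move L, go to s0
s0 | a[b]aaaaac   read b → write a, move L, go to s0
s0 | [a]aaaaaac   read a → write b, move R, go to s0
s0 | b[a]aaaaac   read a → write b, move R, go to s0
s0 | bb[a]aaaac   read a → write b, move R, go to s0
s0 | bbb[a]aaac   read a → write b, move R, go to s0
s0 | bbbb[a]aac   read a → write b, move R, go to s0
s0 | bbbbb[a]ac   read a → write b, move R, go to s0
s0 | bbbbbb[a]c   read a → write b, move R, go to s0
s0 | bbbbbbb[c]
The non-blank tape span at halt is bbbbbbbc.

bbbbbbbc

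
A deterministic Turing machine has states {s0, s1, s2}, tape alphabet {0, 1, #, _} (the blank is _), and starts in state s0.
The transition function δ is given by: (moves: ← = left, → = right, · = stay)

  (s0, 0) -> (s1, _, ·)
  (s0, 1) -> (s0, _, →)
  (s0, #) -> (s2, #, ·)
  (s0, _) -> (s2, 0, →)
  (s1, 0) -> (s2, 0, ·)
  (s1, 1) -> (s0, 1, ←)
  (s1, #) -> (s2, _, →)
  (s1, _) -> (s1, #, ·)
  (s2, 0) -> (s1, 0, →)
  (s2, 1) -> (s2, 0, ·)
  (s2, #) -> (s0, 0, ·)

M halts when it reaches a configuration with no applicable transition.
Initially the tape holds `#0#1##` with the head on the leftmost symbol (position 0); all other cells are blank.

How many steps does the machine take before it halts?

14

state=s0 head=0 tape=[#]0#1##_   (s0,#)→(s2,#,·)
state=s2 head=0 tape=[#]0#1##_   (s2,#)→(s0,0,·)
state=s0 head=0 tape=[0]0#1##_   (s0,0)→(s1,_,·)
state=s1 head=0 tape=[_]0#1##_   (s1,_)→(s1,#,·)
state=s1 head=0 tape=[#]0#1##_   (s1,#)→(s2,_,→)
state=s2 head=1 tape=_[0]#1##_   (s2,0)→(s1,0,→)
state=s1 head=2 tape=_0[#]1##_   (s1,#)→(s2,_,→)
state=s2 head=3 tape=_0_[1]##_   (s2,1)→(s2,0,·)
state=s2 head=3 tape=_0_[0]##_   (s2,0)→(s1,0,→)
state=s1 head=4 tape=_0_0[#]#_   (s1,#)→(s2,_,→)
state=s2 head=5 tape=_0_0_[#]_   (s2,#)→(s0,0,·)
state=s0 head=5 tape=_0_0_[0]_   (s0,0)→(s1,_,·)
state=s1 head=5 tape=_0_0_[_]_   (s1,_)→(s1,#,·)
state=s1 head=5 tape=_0_0_[#]_   (s1,#)→(s2,_,→)
state=s2 head=6 tape=_0_0__[_]
M halts after 14 transitions.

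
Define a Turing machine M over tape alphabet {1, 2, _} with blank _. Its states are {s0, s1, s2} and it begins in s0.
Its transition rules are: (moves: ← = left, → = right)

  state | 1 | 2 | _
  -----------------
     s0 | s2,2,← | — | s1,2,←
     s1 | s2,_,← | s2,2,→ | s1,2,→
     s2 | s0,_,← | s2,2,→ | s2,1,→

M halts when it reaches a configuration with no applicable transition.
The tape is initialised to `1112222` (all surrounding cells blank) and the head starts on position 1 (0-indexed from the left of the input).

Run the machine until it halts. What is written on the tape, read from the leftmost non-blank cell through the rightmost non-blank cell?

s0 | __1[1]12222   read 1 → write 2, move ←, go to s2
s2 | __[1]212222   read 1 → write _, move ←, go to s0
s0 | _[_]_212222   read _ → write 2, move ←, go to s1
s1 | [_]2_212222   read _ → write 2, move →, go to s1
s1 | 2[2]_212222   read 2 → write 2, move →, go to s2
s2 | 22[_]212222   read _ → write 1, move →, go to s2
s2 | 221[2]12222   read 2 → write 2, move →, go to s2
s2 | 2212[1]2222   read 1 → write _, move ←, go to s0
s0 | 221[2]_2222
The non-blank tape span at halt is 2212_2222.

2212_2222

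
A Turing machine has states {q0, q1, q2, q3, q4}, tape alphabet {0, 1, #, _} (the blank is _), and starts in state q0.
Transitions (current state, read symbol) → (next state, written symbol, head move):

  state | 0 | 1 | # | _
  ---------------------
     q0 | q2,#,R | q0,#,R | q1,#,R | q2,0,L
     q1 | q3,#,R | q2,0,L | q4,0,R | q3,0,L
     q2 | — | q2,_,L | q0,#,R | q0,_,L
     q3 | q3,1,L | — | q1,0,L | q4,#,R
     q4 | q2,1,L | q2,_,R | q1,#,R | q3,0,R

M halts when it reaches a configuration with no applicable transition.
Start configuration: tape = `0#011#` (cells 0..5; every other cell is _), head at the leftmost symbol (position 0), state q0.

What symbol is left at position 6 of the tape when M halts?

1

q0 | [0]#011#__   read 0 → write #, move R, go to q2
q2 | #[#]011#__   read # → write #, move R, go to q0
q0 | ##[0]11#__   read 0 → write #, move R, go to q2
q2 | ###[1]1#__   read 1 → write _, move L, go to q2
q2 | ##[#]_1#__   read # → write #, move R, go to q0
q0 | ###[_]1#__   read _ → write 0, move L, go to q2
q2 | ##[#]01#__   read # → write #, move R, go to q0
q0 | ###[0]1#__   read 0 → write #, move R, go to q2
q2 | ####[1]#__   read 1 → write _, move L, go to q2
q2 | ###[#]_#__   read # → write #, move R, go to q0
q0 | ####[_]#__   read _ → write 0, move L, go to q2
q2 | ###[#]0#__   read # → write #, move R, go to q0
q0 | ####[0]#__   read 0 → write #, move R, go to q2
q2 | #####[#]__   read # → write #, move R, go to q0
q0 | ######[_]_   read _ → write 0, move L, go to q2
q2 | #####[#]0_   read # → write #, move R, go to q0
q0 | ######[0]_   read 0 → write #, move R, go to q2
q2 | #######[_]   read _ → write _, move L, go to q0
q0 | ######[#]_   read # → write #, move R, go to q1
q1 | #######[_]   read _ → write 0, move L, go to q3
q3 | ######[#]0   read # → write 0, move L, go to q1
q1 | #####[#]00   read # → write 0, move R, go to q4
q4 | #####0[0]0   read 0 → write 1, move L, go to q2
q2 | #####[0]10
Cell 6 holds 1 when M halts.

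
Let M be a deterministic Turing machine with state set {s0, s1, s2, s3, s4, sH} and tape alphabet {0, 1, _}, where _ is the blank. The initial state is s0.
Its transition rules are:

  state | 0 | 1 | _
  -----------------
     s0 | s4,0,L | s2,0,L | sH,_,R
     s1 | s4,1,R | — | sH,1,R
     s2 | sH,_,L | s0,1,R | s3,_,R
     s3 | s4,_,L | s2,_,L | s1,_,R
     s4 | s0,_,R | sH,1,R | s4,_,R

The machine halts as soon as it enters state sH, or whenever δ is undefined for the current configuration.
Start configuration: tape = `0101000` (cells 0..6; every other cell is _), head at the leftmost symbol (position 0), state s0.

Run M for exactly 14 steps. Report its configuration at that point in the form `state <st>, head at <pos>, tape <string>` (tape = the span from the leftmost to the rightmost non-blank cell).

state s4, head at 4, tape 000

s0 | _[0]101000   read 0 → write 0, move L, go to s4
s4 | [_]0101000   read _ → write _, move R, go to s4
s4 | _[0]101000   read 0 → write _, move R, go to s0
s0 | __[1]01000   read 1 → write 0, move L, go to s2
s2 | _[_]001000   read _ → write _, move R, go to s3
s3 | __[0]01000   read 0 → write _, move L, go to s4
s4 | _[_]_01000   read _ → write _, move R, go to s4
s4 | __[_]01000   read _ → write _, move R, go to s4
s4 | ___[0]1000   read 0 → write _, move R, go to s0
s0 | ____[1]000   read 1 → write 0, move L, go to s2
s2 | ___[_]0000   read _ → write _, move R, go to s3
s3 | ____[0]000   read 0 → write _, move L, go to s4
s4 | ___[_]_000   read _ → write _, move R, go to s4
s4 | ____[_]000   read _ → write _, move R, go to s4
s4 | _____[0]00
After 14 steps: state s4, head at 4, tape 000.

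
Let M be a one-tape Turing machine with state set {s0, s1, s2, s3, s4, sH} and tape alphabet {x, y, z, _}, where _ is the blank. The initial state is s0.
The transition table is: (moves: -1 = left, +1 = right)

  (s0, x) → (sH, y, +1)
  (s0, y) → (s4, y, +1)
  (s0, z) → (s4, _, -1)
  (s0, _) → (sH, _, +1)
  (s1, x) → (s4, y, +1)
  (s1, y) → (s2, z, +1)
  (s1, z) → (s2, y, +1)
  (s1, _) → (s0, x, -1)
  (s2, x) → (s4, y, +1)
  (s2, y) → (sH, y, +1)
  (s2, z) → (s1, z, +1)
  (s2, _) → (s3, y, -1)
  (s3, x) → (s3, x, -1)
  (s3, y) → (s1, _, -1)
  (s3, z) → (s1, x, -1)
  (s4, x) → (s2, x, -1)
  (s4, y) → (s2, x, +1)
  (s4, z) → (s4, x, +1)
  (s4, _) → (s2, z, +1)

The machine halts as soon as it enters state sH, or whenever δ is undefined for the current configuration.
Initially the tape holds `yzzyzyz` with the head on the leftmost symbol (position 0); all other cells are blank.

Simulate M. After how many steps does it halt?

30

s0 | [y]zzyzyz____   read y → write y, move +1, go to s4
s4 | y[z]zyzyz____   read z → write x, move +1, go to s4
s4 | yx[z]yzyz____   read z → write x, move +1, go to s4
s4 | yxx[y]zyz____   read y → write x, move +1, go to s2
s2 | yxxx[z]yz____   read z → write z, move +1, go to s1
s1 | yxxxz[y]z____   read y → write z, move +1, go to s2
s2 | yxxxzz[z]____   read z → write z, move +1, go to s1
s1 | yxxxzzz[_]___   read _ → write x, move -1, go to s0
s0 | yxxxzz[z]x___   read z → write _, move -1, go to s4
s4 | yxxxz[z]_x___   read z → write x, move +1, go to s4
s4 | yxxxzx[_]x___   read _ → write z, move +1, go to s2
s2 | yxxxzxz[x]___   read x → write y, move +1, go to s4
s4 | yxxxzxzy[_]__   read _ → write z, move +1, go to s2
s2 | yxxxzxzyz[_]_   read _ → write y, move -1, go to s3
s3 | yxxxzxzy[z]y_   read z → write x, move -1, go to s1
s1 | yxxxzxz[y]xy_   read y → write z, move +1, go to s2
s2 | yxxxzxzz[x]y_   read x → write y, move +1, go to s4
s4 | yxxxzxzzy[y]_   read y → write x, move +1, go to s2
s2 | yxxxzxzzyx[_]   read _ → write y, move -1, go to s3
s3 | yxxxzxzzy[x]y   read x → write x, move -1, go to s3
s3 | yxxxzxzz[y]xy   read y → write _, move -1, go to s1
s1 | yxxxzxz[z]_xy   read z → write y, move +1, go to s2
s2 | yxxxzxzy[_]xy   read _ → write y, move -1, go to s3
s3 | yxxxzxz[y]yxy   read y → write _, move -1, go to s1
s1 | yxxxzx[z]_yxy   read z → write y, move +1, go to s2
s2 | yxxxzxy[_]yxy   read _ → write y, move -1, go to s3
s3 | yxxxzx[y]yyxy   read y → write _, move -1, go to s1
s1 | yxxxz[x]_yyxy   read x → write y, move +1, go to s4
s4 | yxxxzy[_]yyxy   read _ → write z, move +1, go to s2
s2 | yxxxzyz[y]yxy   read y → write y, move +1, go to sH
sH | yxxxzyzy[y]xy
M halts after 30 transitions.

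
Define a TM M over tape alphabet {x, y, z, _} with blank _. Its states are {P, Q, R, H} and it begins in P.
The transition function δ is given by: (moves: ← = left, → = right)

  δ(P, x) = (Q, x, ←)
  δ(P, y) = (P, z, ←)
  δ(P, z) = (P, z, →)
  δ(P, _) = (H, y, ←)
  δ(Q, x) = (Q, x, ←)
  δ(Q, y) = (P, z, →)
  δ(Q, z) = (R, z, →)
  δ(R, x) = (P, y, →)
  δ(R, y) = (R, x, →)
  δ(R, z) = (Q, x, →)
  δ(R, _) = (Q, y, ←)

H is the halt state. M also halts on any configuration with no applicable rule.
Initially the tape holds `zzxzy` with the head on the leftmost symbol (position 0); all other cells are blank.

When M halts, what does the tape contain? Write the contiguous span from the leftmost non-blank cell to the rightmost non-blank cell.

P | [z]zxzy_   read z → write z, move →, go to P
P | z[z]xzy_   read z → write z, move →, go to P
P | zz[x]zy_   read x → write x, move ←, go to Q
Q | z[z]xzy_   read z → write z, move →, go to R
R | zz[x]zy_   read x → write y, move →, go to P
P | zzy[z]y_   read z → write z, move →, go to P
P | zzyz[y]_   read y → write z, move ←, go to P
P | zzy[z]z_   read z → write z, move →, go to P
P | zzyz[z]_   read z → write z, move →, go to P
P | zzyzz[_]   read _ → write y, move ←, go to H
H | zzyz[z]y
The non-blank tape span at halt is zzyzzy.

zzyzzy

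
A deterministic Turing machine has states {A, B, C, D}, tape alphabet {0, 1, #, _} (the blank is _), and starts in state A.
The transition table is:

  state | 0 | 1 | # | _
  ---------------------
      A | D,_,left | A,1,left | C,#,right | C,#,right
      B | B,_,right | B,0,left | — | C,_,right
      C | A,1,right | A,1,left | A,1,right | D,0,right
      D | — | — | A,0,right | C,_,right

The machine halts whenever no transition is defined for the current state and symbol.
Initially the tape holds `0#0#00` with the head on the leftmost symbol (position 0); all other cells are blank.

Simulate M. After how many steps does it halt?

A | _[0]#0#00   read 0 → write _, move left, go to D
D | [_]_#0#00   read _ → write _, move right, go to C
C | _[_]#0#00   read _ → write 0, move right, go to D
D | _0[#]0#00   read # → write 0, move right, go to A
A | _00[0]#00   read 0 → write _, move left, go to D
D | _0[0]_#00
M halts after 5 transitions.

5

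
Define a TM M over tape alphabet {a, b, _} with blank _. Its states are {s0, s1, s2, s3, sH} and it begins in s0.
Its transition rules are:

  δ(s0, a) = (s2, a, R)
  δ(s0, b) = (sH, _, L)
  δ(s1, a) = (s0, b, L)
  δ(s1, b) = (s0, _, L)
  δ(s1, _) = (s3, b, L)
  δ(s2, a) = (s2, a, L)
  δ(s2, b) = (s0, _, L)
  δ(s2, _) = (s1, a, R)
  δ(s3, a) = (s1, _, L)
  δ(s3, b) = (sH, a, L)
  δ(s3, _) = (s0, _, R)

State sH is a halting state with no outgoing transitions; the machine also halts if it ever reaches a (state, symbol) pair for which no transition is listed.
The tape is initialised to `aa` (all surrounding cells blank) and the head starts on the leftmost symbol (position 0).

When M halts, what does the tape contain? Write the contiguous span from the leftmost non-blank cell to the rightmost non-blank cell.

b_bb

state=s0 head=0 tape=__[a]a_   (s0,a)→(s2,a,R)
state=s2 head=1 tape=__a[a]_   (s2,a)→(s2,a,L)
state=s2 head=0 tape=__[a]a_   (s2,a)→(s2,a,L)
state=s2 head=-1 tape=_[_]aa_   (s2,_)→(s1,a,R)
state=s1 head=0 tape=_a[a]a_   (s1,a)→(s0,b,L)
state=s0 head=-1 tape=_[a]ba_   (s0,a)→(s2,a,R)
state=s2 head=0 tape=_a[b]a_   (s2,b)→(s0,_,L)
state=s0 head=-1 tape=_[a]_a_   (s0,a)→(s2,a,R)
state=s2 head=0 tape=_a[_]a_   (s2,_)→(s1,a,R)
state=s1 head=1 tape=_aa[a]_   (s1,a)→(s0,b,L)
state=s0 head=0 tape=_a[a]b_   (s0,a)→(s2,a,R)
state=s2 head=1 tape=_aa[b]_   (s2,b)→(s0,_,L)
state=s0 head=0 tape=_a[a]__   (s0,a)→(s2,a,R)
state=s2 head=1 tape=_aa[_]_   (s2,_)→(s1,a,R)
state=s1 head=2 tape=_aaa[_]   (s1,_)→(s3,b,L)
state=s3 head=1 tape=_aa[a]b   (s3,a)→(s1,_,L)
state=s1 head=0 tape=_a[a]_b   (s1,a)→(s0,b,L)
state=s0 head=-1 tape=_[a]b_b   (s0,a)→(s2,a,R)
state=s2 head=0 tape=_a[b]_b   (s2,b)→(s0,_,L)
state=s0 head=-1 tape=_[a]__b   (s0,a)→(s2,a,R)
state=s2 head=0 tape=_a[_]_b   (s2,_)→(s1,a,R)
state=s1 head=1 tape=_aa[_]b   (s1,_)→(s3,b,L)
state=s3 head=0 tape=_a[a]bb   (s3,a)→(s1,_,L)
state=s1 head=-1 tape=_[a]_bb   (s1,a)→(s0,b,L)
state=s0 head=-2 tape=[_]b_bb
The non-blank tape span at halt is b_bb.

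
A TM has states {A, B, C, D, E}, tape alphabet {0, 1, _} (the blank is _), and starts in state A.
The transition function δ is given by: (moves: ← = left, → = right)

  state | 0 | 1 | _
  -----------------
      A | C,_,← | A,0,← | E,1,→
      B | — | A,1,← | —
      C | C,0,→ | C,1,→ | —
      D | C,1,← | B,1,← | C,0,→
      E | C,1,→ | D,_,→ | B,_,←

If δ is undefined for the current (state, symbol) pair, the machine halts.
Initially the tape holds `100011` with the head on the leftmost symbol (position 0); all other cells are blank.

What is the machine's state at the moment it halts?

state=A head=0 tape=_[1]00011_   (A,1)→(A,0,←)
state=A head=-1 tape=[_]000011_   (A,_)→(E,1,→)
state=E head=0 tape=1[0]00011_   (E,0)→(C,1,→)
state=C head=1 tape=11[0]0011_   (C,0)→(C,0,→)
state=C head=2 tape=110[0]011_   (C,0)→(C,0,→)
state=C head=3 tape=1100[0]11_   (C,0)→(C,0,→)
state=C head=4 tape=11000[1]1_   (C,1)→(C,1,→)
state=C head=5 tape=110001[1]_   (C,1)→(C,1,→)
state=C head=6 tape=1100011[_]
No transition is defined for (C, _); M halts in state C.

C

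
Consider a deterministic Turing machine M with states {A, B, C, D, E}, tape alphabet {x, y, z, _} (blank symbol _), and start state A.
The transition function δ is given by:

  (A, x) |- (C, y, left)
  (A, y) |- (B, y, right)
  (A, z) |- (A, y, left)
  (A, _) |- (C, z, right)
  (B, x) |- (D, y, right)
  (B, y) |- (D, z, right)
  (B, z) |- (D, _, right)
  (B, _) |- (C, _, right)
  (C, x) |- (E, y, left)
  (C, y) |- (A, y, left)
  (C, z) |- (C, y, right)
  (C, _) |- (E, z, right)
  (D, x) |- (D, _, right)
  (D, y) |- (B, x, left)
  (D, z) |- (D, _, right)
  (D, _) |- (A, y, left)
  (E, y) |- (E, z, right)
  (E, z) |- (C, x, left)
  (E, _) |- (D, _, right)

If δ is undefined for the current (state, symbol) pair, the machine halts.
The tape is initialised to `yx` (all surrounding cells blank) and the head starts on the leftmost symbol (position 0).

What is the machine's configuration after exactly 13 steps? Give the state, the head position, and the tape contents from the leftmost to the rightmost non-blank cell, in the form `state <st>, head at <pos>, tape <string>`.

state A, head at 3, tape yy__y

A | [y]x___   read y → write y, move right, go to B
B | y[x]___   read x → write y, move right, go to D
D | yy[_]__   read _ → write y, move left, go to A
A | y[y]y__   read y → write y, move right, go to B
B | yy[y]__   read y → write z, move right, go to D
D | yyz[_]_   read _ → write y, move left, go to A
A | yy[z]y_   read z → write y, move left, go to A
A | y[y]yy_   read y → write y, move right, go to B
B | yy[y]y_   read y → write z, move right, go to D
D | yyz[y]_   read y → write x, move left, go to B
B | yy[z]x_   read z → write _, move right, go to D
D | yy_[x]_   read x → write _, move right, go to D
D | yy__[_]   read _ → write y, move left, go to A
A | yy_[_]y
After 13 steps: state A, head at 3, tape yy__y.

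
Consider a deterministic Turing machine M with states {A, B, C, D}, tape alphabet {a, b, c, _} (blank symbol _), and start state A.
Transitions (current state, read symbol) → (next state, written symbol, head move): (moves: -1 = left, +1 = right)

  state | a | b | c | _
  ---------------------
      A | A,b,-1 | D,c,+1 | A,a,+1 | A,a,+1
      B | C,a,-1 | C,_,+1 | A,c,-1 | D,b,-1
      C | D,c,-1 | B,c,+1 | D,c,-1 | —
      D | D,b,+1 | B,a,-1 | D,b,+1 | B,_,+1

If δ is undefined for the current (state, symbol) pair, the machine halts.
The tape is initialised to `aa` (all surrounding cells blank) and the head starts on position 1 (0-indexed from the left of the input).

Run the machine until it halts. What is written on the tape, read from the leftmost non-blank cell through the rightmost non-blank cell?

acbb

A | __a[a]___   read a → write b, move -1, go to A
A | __[a]b___   read a → write b, move -1, go to A
A | _[_]bb___   read _ → write a, move +1, go to A
A | _a[b]b___   read b → write c, move +1, go to D
D | _ac[b]___   read b → write a, move -1, go to B
B | _a[c]a___   read c → write c, move -1, go to A
A | _[a]ca___   read a → write b, move -1, go to A
A | [_]bca___   read _ → write a, move +1, go to A
A | a[b]ca___   read b → write c, move +1, go to D
D | ac[c]a___   read c → write b, move +1, go to D
D | acb[a]___   read a → write b, move +1, go to D
D | acbb[_]__   read _ → write _, move +1, go to B
B | acbb_[_]_   read _ → write b, move -1, go to D
D | acbb[_]b_   read _ → write _, move +1, go to B
B | acbb_[b]_   read b → write _, move +1, go to C
C | acbb__[_]
The non-blank tape span at halt is acbb.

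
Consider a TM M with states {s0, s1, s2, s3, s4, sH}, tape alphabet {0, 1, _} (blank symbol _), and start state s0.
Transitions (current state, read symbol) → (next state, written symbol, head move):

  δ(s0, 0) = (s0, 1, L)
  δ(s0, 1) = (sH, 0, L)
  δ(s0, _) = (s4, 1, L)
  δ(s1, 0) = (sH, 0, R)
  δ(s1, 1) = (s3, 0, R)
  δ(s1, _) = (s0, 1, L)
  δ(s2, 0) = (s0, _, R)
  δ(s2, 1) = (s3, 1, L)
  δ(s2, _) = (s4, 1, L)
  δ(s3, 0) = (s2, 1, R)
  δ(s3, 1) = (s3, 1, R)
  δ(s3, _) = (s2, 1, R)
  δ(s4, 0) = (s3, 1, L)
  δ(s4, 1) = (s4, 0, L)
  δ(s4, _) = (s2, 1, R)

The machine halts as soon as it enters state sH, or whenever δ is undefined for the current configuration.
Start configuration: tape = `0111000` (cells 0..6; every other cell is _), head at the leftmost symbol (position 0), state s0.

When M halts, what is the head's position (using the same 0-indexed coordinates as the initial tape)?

state=s0 head=0 tape=____[0]111000   (s0,0)→(s0,1,L)
state=s0 head=-1 tape=___[_]1111000   (s0,_)→(s4,1,L)
state=s4 head=-2 tape=__[_]11111000   (s4,_)→(s2,1,R)
state=s2 head=-1 tape=__1[1]1111000   (s2,1)→(s3,1,L)
state=s3 head=-2 tape=__[1]11111000   (s3,1)→(s3,1,R)
state=s3 head=-1 tape=__1[1]1111000   (s3,1)→(s3,1,R)
state=s3 head=0 tape=__11[1]111000   (s3,1)→(s3,1,R)
state=s3 head=1 tape=__111[1]11000   (s3,1)→(s3,1,R)
state=s3 head=2 tape=__1111[1]1000   (s3,1)→(s3,1,R)
state=s3 head=3 tape=__11111[1]000   (s3,1)→(s3,1,R)
state=s3 head=4 tape=__111111[0]00   (s3,0)→(s2,1,R)
state=s2 head=5 tape=__1111111[0]0   (s2,0)→(s0,_,R)
state=s0 head=6 tape=__1111111_[0]   (s0,0)→(s0,1,L)
state=s0 head=5 tape=__1111111[_]1   (s0,_)→(s4,1,L)
state=s4 head=4 tape=__111111[1]11   (s4,1)→(s4,0,L)
state=s4 head=3 tape=__11111[1]011   (s4,1)→(s4,0,L)
state=s4 head=2 tape=__1111[1]0011   (s4,1)→(s4,0,L)
state=s4 head=1 tape=__111[1]00011   (s4,1)→(s4,0,L)
state=s4 head=0 tape=__11[1]000011   (s4,1)→(s4,0,L)
state=s4 head=-1 tape=__1[1]0000011   (s4,1)→(s4,0,L)
state=s4 head=-2 tape=__[1]00000011   (s4,1)→(s4,0,L)
state=s4 head=-3 tape=_[_]000000011   (s4,_)→(s2,1,R)
state=s2 head=-2 tape=_1[0]00000011   (s2,0)→(s0,_,R)
state=s0 head=-1 tape=_1_[0]0000011   (s0,0)→(s0,1,L)
state=s0 head=-2 tape=_1[_]10000011   (s0,_)→(s4,1,L)
state=s4 head=-3 tape=_[1]110000011   (s4,1)→(s4,0,L)
state=s4 head=-4 tape=[_]0110000011   (s4,_)→(s2,1,R)
state=s2 head=-3 tape=1[0]110000011   (s2,0)→(s0,_,R)
state=s0 head=-2 tape=1_[1]10000011   (s0,1)→(sH,0,L)
state=sH head=-3 tape=1[_]010000011
At halt the head is at cell -3.

-3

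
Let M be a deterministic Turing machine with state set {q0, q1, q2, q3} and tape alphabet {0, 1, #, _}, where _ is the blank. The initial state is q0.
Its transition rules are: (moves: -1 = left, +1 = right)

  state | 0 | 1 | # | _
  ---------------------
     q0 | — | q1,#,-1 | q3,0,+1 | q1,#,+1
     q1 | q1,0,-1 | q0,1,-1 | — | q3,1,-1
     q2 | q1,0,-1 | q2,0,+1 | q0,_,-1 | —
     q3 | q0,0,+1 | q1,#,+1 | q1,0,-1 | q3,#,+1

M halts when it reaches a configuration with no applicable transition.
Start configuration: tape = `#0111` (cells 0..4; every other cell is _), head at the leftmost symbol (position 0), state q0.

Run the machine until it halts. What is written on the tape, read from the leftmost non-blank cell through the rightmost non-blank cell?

##00#11

q0 | __[#]0111   read # → write 0, move +1, go to q3
q3 | __0[0]111   read 0 → write 0, move +1, go to q0
q0 | __00[1]11   read 1 → write #, move -1, go to q1
q1 | __0[0]#11   read 0 → write 0, move -1, go to q1
q1 | __[0]0#11   read 0 → write 0, move -1, go to q1
q1 | _[_]00#11   read _ → write 1, move -1, go to q3
q3 | [_]100#11   read _ → write #, move +1, go to q3
q3 | #[1]00#11   read 1 → write #, move +1, go to q1
q1 | ##[0]0#11   read 0 → write 0, move -1, go to q1
q1 | #[#]00#11
The non-blank tape span at halt is ##00#11.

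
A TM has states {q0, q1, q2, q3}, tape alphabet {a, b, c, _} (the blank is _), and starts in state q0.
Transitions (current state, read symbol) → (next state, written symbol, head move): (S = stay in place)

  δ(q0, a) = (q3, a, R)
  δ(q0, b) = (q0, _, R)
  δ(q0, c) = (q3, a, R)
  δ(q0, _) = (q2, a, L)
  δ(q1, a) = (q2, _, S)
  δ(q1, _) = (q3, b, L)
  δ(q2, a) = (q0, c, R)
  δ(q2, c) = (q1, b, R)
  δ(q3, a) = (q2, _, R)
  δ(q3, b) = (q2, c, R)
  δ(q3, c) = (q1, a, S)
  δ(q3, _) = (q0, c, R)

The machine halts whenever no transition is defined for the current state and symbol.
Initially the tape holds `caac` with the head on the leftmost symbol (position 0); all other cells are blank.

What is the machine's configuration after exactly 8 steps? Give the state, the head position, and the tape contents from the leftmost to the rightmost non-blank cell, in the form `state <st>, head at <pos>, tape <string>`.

state q2, head at 5, tape a_cab

state=q0 head=0 tape=[c]aac__   (q0,c)→(q3,a,R)
state=q3 head=1 tape=a[a]ac__   (q3,a)→(q2,_,R)
state=q2 head=2 tape=a_[a]c__   (q2,a)→(q0,c,R)
state=q0 head=3 tape=a_c[c]__   (q0,c)→(q3,a,R)
state=q3 head=4 tape=a_ca[_]_   (q3,_)→(q0,c,R)
state=q0 head=5 tape=a_cac[_]   (q0,_)→(q2,a,L)
state=q2 head=4 tape=a_ca[c]a   (q2,c)→(q1,b,R)
state=q1 head=5 tape=a_cab[a]   (q1,a)→(q2,_,S)
state=q2 head=5 tape=a_cab[_]
After 8 steps: state q2, head at 5, tape a_cab.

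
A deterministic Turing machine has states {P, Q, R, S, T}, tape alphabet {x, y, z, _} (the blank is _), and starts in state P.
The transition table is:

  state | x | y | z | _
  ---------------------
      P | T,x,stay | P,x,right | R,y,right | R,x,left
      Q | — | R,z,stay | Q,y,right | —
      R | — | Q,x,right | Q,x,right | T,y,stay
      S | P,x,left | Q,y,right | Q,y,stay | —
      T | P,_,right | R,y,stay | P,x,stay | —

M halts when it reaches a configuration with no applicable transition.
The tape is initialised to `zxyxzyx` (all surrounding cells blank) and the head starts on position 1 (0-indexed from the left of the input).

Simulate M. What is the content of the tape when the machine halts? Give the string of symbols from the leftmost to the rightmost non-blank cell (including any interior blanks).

P | z[x]yxzyx   read x → write x, move stay, go to T
T | z[x]yxzyx   read x → write _, move right, go to P
P | z_[y]xzyx   read y → write x, move right, go to P
P | z_x[x]zyx   read x → write x, move stay, go to T
T | z_x[x]zyx   read x → write _, move right, go to P
P | z_x_[z]yx   read z → write y, move right, go to R
R | z_x_y[y]x   read y → write x, move right, go to Q
Q | z_x_yx[x]
The non-blank tape span at halt is z_x_yxx.

z_x_yxx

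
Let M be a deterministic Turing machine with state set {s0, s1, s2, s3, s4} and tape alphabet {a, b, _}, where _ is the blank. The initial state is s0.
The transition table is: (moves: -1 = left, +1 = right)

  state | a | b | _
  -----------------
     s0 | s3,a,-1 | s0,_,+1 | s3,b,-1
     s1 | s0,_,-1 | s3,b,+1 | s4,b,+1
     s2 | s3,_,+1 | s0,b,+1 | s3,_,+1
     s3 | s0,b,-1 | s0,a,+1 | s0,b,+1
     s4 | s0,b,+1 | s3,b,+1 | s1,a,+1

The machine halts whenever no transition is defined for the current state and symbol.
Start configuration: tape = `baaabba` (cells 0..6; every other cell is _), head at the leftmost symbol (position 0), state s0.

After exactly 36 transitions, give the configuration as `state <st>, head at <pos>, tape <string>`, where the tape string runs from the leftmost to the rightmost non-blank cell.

state s3, head at 0, tape b____aaabba

s0 | ____[b]aaabba   read b → write _, move +1, go to s0
s0 | _____[a]aabba   read a → write a, move -1, go to s3
s3 | ____[_]aaabba   read _ → write b, move +1, go to s0
s0 | ____b[a]aabba   read a → write a, move -1, go to s3
s3 | ____[b]aaabba   read b → write a, move +1, go to s0
s0 | ____a[a]aabba   read a → write a, move -1, go to s3
s3 | ____[a]aaabba   read a → write b, move -1, go to s0
s0 | ___[_]baaabba   read _ → write b, move -1, go to s3
s3 | __[_]bbaaabba   read _ → write b, move +1, go to s0
s0 | __b[b]baaabba   read b → write _, move +1, go to s0
s0 | __b_[b]aaabba   read b → write _, move +1, go to s0
s0 | __b__[a]aabba   read a → write a, move -1, go to s3
s3 | __b_[_]aaabba   read _ → write b, move +1, go to s0
s0 | __b_b[a]aabba   read a → write a, move -1, go to s3
s3 | __b_[b]aaabba   read b → write a, move +1, go to s0
s0 | __b_a[a]aabba   read a → write a, move -1, go to s3
s3 | __b_[a]aaabba   read a → write b, move -1, go to s0
s0 | __b[_]baaabba   read _ → write b, move -1, go to s3
s3 | __[b]bbaaabba   read b → write a, move +1, go to s0
s0 | __a[b]baaabba   read b → write _, move +1, go to s0
s0 | __a_[b]aaabba   read b → write _, move +1, go to s0
s0 | __a__[a]aabba   read a → write a, move -1, go to s3
s3 | __a_[_]aaabba   read _ → write b, move +1, go to s0
s0 | __a_b[a]aabba   read a → write a, move -1, go to s3
s3 | __a_[b]aaabba   read b → write a, move +1, go to s0
s0 | __a_a[a]aabba   read a → write a, move -1, go to s3
s3 | __a_[a]aaabba   read a → write b, move -1, go to s0
s0 | __a[_]baaabba   read _ → write b, move -1, go to s3
s3 | __[a]bbaaabba   read a → write b, move -1, go to s0
s0 | _[_]bbbaaabba   read _ → write b, move -1, go to s3
s3 | [_]bbbbaaabba   read _ → write b, move +1, go to s0
s0 | b[b]bbbaaabba   read b → write _, move +1, go to s0
s0 | b_[b]bbaaabba   read b → write _, move +1, go to s0
s0 | b__[b]baaabba   read b → write _, move +1, go to s0
s0 | b___[b]aaabba   read b → write _, move +1, go to s0
s0 | b____[a]aabba   read a → write a, move -1, go to s3
s3 | b___[_]aaabba
After 36 steps: state s3, head at 0, tape b____aaabba.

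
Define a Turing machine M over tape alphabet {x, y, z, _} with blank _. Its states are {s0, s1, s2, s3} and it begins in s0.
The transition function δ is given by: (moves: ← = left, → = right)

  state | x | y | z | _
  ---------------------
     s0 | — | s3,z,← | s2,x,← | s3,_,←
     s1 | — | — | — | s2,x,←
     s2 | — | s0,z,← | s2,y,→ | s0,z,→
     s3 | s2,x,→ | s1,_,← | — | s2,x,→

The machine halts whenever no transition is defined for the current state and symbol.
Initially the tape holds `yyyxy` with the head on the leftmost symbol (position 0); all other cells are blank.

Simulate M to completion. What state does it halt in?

s1

s0 | _[y]yyxy   read y → write z, move ←, go to s3
s3 | [_]zyyxy   read _ → write x, move →, go to s2
s2 | x[z]yyxy   read z → write y, move →, go to s2
s2 | xy[y]yxy   read y → write z, move ←, go to s0
s0 | x[y]zyxy   read y → write z, move ←, go to s3
s3 | [x]zzyxy   read x → write x, move →, go to s2
s2 | x[z]zyxy   read z → write y, move →, go to s2
s2 | xy[z]yxy   read z → write y, move →, go to s2
s2 | xyy[y]xy   read y → write z, move ←, go to s0
s0 | xy[y]zxy   read y → write z, move ←, go to s3
s3 | x[y]zzxy   read y → write _, move ←, go to s1
s1 | [x]_zzxy
No transition is defined for (s1, x); M halts in state s1.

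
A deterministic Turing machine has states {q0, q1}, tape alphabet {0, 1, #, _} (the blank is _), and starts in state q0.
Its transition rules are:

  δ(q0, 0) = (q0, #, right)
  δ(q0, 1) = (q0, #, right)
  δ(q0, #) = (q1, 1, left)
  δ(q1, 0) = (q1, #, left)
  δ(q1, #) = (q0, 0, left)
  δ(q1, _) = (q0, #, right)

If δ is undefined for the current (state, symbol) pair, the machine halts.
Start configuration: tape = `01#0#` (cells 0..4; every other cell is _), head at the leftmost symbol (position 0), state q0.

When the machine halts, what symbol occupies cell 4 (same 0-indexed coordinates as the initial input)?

1

state=q0 head=0 tape=__[0]1#0#   (q0,0)→(q0,#,right)
state=q0 head=1 tape=__#[1]#0#   (q0,1)→(q0,#,right)
state=q0 head=2 tape=__##[#]0#   (q0,#)→(q1,1,left)
state=q1 head=1 tape=__#[#]10#   (q1,#)→(q0,0,left)
state=q0 head=0 tape=__[#]010#   (q0,#)→(q1,1,left)
state=q1 head=-1 tape=_[_]1010#   (q1,_)→(q0,#,right)
state=q0 head=0 tape=_#[1]010#   (q0,1)→(q0,#,right)
state=q0 head=1 tape=_##[0]10#   (q0,0)→(q0,#,right)
state=q0 head=2 tape=_###[1]0#   (q0,1)→(q0,#,right)
state=q0 head=3 tape=_####[0]#   (q0,0)→(q0,#,right)
state=q0 head=4 tape=_#####[#]   (q0,#)→(q1,1,left)
state=q1 head=3 tape=_####[#]1   (q1,#)→(q0,0,left)
state=q0 head=2 tape=_###[#]01   (q0,#)→(q1,1,left)
state=q1 head=1 tape=_##[#]101   (q1,#)→(q0,0,left)
state=q0 head=0 tape=_#[#]0101   (q0,#)→(q1,1,left)
state=q1 head=-1 tape=_[#]10101   (q1,#)→(q0,0,left)
state=q0 head=-2 tape=[_]010101
Cell 4 holds 1 when M halts.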